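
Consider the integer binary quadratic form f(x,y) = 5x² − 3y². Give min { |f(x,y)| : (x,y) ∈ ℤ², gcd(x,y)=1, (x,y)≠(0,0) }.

descent: ρ → (-3,6,2)  [lands on river]
river: ρ → (2,6,-3)
closes: descent 1, river 2
min |a| on river = 2

2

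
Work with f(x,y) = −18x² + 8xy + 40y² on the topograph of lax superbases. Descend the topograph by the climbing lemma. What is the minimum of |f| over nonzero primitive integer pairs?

descent: ρ → (40,-8,-18)
descent: ρ → (-18,44,14)  [lands on river]
river: ρ → (14,40,-24)
river: ρ → (-24,8,30)
river: ρ → (30,52,-2)
river: ρ → (-2,52,30)
river: ρ → (30,8,-24)
river: ρ → (-24,40,14)
river: ρ → (14,44,-18)
river: ρ → (-18,28,30)
river: ρ → (30,32,-16)
river: ρ → (-16,32,30)
river: ρ → (30,28,-18)
closes: descent 2, river 12
min |a| on river = 2

2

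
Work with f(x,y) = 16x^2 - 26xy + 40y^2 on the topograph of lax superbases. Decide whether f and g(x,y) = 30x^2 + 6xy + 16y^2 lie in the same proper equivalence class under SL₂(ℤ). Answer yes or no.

D₁ = -1884, D₂ = -1884
f: translate: b→6 (≡-26 mod 32), so (16,-26,40)→(16,6,30)
f: reduced (well bottom): (16,6,30) with a≤c, −a<b≤a
g: flip: (30,6,16)→(16,-6,30)
g: reduced (well bottom): (16,-6,30) with a≤c, −a<b≤a
reduced forms (16, 6, 30) vs (16, -6, 30) ⇒ inequivalent

no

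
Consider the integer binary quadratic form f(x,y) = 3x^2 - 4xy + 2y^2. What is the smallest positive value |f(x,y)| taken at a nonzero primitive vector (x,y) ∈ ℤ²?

translate: b→2 (≡-4 mod 6), so (3,-4,2)→(3,2,1)
flip: (3,2,1)→(1,-2,3)
translate: b→0 (≡-2 mod 2), so (1,-2,3)→(1,0,2)
reduced (well bottom): (1,0,2) with a≤c, −a<b≤a
well minimum = a = 1

1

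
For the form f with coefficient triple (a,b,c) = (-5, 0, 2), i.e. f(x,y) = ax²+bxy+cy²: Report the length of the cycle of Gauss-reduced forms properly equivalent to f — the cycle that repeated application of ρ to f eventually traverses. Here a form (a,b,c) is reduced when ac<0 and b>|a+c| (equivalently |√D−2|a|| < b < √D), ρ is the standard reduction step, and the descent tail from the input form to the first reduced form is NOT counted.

D = 40, ⌊√D⌋ = 6
descent: ρ → (2,4,-3)  [lands on river]
river: ρ → (-3,2,3)
river: ρ → (3,4,-2)
river: ρ → (-2,4,3)
river: ρ → (3,2,-3)
river: ρ → (-3,4,2)
ρ-cycle length = 6 (tail of 1 descent step not counted)

6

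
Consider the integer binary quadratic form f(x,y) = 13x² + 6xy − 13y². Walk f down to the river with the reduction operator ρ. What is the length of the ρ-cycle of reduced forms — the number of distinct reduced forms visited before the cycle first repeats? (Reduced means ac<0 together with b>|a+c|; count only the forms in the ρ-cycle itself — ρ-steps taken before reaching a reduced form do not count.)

D = 712, ⌊√D⌋ = 26
river: ρ → (-13,20,6)
river: ρ → (6,16,-19)
river: ρ → (-19,22,3)
river: ρ → (3,26,-3)
river: ρ → (-3,22,19)
river: ρ → (19,16,-6)
river: ρ → (-6,20,13)
river: ρ → (13,6,-13)
ρ-cycle length = 8 (tail of 0 descent steps not counted)

8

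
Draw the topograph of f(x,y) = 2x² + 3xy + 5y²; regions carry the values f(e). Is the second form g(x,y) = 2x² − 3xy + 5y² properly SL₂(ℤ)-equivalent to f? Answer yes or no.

D₁ = -31, D₂ = -31
f: translate: b→-1 (≡3 mod 4), so (2,3,5)→(2,-1,4)
f: reduced (well bottom): (2,-1,4) with a≤c, −a<b≤a
g: translate: b→1 (≡-3 mod 4), so (2,-3,5)→(2,1,4)
g: reduced (well bottom): (2,1,4) with a≤c, −a<b≤a
reduced forms (2, -1, 4) vs (2, 1, 4) ⇒ inequivalent

no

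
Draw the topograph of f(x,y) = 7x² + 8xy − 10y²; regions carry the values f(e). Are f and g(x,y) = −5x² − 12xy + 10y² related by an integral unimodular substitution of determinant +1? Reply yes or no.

D₁ = 344, D₂ = 344
river cycle of f (length 10): (-10, 12, 5), (5, 18, -1), (-1, 18, 5), (5, 12, -10), (-10, 8, 7), (7, 6, -11), (-11, 16, 2), (2, 16, -11), (-11, 6, 7), (7, 8, -10)
river cycle of g (length 10): (10, 12, -5), (-5, 18, 1), (1, 18, -5), (-5, 12, 10), (10, 8, -7), (-7, 6, 11), (11, 16, -2), (-2, 16, 11), (11, 6, -7), (-7, 8, 10)
cycles differ ⇒ inequivalent

no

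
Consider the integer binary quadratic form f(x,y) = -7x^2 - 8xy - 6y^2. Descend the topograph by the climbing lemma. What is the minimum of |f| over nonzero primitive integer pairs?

translate: b→-6 (≡8 mod 14), so (7,8,6)→(7,-6,5)
flip: (7,-6,5)→(5,6,7)
translate: b→-4 (≡6 mod 10), so (5,6,7)→(5,-4,6)
reduced (well bottom): (5,-4,6) with a≤c, −a<b≤a
well minimum |f| = |-5| = 5 (negative-definite)

5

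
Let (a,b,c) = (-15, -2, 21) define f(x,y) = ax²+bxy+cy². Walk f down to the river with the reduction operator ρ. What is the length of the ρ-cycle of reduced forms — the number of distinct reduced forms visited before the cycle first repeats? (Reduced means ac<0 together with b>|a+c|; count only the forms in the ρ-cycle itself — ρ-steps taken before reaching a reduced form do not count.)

D = 1264, ⌊√D⌋ = 35
descent: ρ → (21,2,-15)
descent: ρ → (-15,28,8)  [lands on river]
river: ρ → (8,20,-27)
river: ρ → (-27,34,1)
river: ρ → (1,34,-27)
river: ρ → (-27,20,8)
river: ρ → (8,28,-15)
river: ρ → (-15,32,4)
river: ρ → (4,32,-15)
ρ-cycle length = 8 (tail of 2 descent steps not counted)

8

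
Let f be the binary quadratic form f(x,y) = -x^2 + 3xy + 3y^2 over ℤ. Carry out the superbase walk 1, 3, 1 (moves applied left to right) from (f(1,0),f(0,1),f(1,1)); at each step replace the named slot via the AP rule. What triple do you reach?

start (-1,3,5) = (f(1,0),f(0,1),f(1,1))
replace slot 1: 2·(3+5) − (-1) = 17 → (17,3,5)
replace slot 3: 2·(17+3) − 5 = 35 → (17,3,35)
replace slot 1: 2·(3+35) − 17 = 59 → (59,3,35)

59,3,35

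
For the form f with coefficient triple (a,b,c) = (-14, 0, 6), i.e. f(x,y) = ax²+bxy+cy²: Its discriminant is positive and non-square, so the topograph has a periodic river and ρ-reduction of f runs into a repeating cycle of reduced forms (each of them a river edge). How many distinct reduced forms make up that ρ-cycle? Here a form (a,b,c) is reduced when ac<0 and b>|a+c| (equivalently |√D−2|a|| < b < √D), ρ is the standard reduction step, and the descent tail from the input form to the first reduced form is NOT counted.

D = 336, ⌊√D⌋ = 18
descent: ρ → (6,12,-8)  [lands on river]
river: ρ → (-8,4,10)
river: ρ → (10,16,-2)
river: ρ → (-2,16,10)
river: ρ → (10,4,-8)
river: ρ → (-8,12,6)
ρ-cycle length = 6 (tail of 1 descent step not counted)

6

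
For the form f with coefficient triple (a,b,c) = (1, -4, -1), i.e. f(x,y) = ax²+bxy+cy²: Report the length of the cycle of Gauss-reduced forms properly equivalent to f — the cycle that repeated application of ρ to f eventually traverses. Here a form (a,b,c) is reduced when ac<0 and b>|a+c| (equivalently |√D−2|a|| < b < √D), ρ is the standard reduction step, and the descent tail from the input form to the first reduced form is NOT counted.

D = 20, ⌊√D⌋ = 4
descent: ρ → (-1,4,1)  [lands on river]
river: ρ → (1,4,-1)
ρ-cycle length = 2 (tail of 1 descent step not counted)

2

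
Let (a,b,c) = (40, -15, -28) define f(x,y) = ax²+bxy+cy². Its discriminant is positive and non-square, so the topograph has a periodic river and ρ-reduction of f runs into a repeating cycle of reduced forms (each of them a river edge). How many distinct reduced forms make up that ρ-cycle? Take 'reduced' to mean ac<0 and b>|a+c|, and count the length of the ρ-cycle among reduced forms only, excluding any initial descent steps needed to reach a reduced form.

D = 4705, ⌊√D⌋ = 68
descent: ρ → (-28,15,40)  [lands on river]
river: ρ → (40,65,-3)
river: ρ → (-3,67,18)
river: ρ → (18,41,-42)
river: ρ → (-42,43,17)
river: ρ → (17,59,-18)
river: ρ → (-18,49,32)
river: ρ → (32,15,-35)
river: ρ → (-35,55,12)
river: ρ → (12,65,-10)
river: ρ → (-10,55,42)
river: ρ → (42,29,-23)
river: ρ → (-23,63,8)
river: ρ → (8,65,-15)
river: ρ → (-15,55,28)
river: ρ → (28,57,-13)
river: ρ → (-13,47,48)
river: ρ → (48,49,-12)
river: ρ → (-12,47,52)
river: ρ → (52,57,-7)
river: ρ → (-7,55,60)
river: ρ → (60,65,-2)
river: ρ → (-2,67,27)
river: ρ → (27,41,-28)
ρ-cycle length = 24 (tail of 1 descent step not counted)

24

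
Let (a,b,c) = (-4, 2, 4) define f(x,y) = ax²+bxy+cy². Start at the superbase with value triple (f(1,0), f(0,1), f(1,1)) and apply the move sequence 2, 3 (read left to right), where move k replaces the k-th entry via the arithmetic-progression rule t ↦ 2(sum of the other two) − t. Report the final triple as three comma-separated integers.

start (-4,4,2) = (f(1,0),f(0,1),f(1,1))
replace slot 2: 2·((-4)+2) − 4 = -8 → (-4,-8,2)
replace slot 3: 2·((-4)+(-8)) − 2 = -26 → (-4,-8,-26)

-4,-8,-26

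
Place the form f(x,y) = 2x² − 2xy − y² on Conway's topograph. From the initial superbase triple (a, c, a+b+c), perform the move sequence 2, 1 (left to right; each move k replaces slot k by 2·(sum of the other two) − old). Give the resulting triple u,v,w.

start (2,-1,-1) = (f(1,0),f(0,1),f(1,1))
replace slot 2: 2·(2+(-1)) − (-1) = 3 → (2,3,-1)
replace slot 1: 2·(3+(-1)) − 2 = 2 → (2,3,-1)

2,3,-1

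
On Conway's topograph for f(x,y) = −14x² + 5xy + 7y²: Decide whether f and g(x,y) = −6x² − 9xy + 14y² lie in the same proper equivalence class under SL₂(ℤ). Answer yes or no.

D₁ = 417, D₂ = 417
river cycle of f (length 18): (7, 9, -12), (-12, 15, 4), (4, 17, -8), (-8, 15, 6), (6, 9, -14), (-14, 19, 1), (1, 19, -14), (-14, 9, 6), (6, 15, -8), (-8, 17, 4), … (8 more)
river cycle of g (length 18): (14, 9, -6), (-6, 15, 8), (8, 17, -4), (-4, 15, 12), (12, 9, -7), (-7, 19, 2), (2, 17, -16), (-16, 15, 3), (3, 15, -16), (-16, 17, 2), … (8 more)
cycles differ ⇒ inequivalent

no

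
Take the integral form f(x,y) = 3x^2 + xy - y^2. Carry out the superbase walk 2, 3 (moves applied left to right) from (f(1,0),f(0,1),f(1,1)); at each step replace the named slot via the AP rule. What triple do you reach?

start (3,-1,3) = (f(1,0),f(0,1),f(1,1))
replace slot 2: 2·(3+3) − (-1) = 13 → (3,13,3)
replace slot 3: 2·(3+13) − 3 = 29 → (3,13,29)

3,13,29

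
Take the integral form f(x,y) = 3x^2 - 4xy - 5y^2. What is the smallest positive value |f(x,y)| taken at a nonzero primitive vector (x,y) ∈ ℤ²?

descent: ρ → (-5,4,3)  [lands on river]
river: ρ → (3,8,-1)
river: ρ → (-1,8,3)
river: ρ → (3,4,-5)
river: ρ → (-5,6,2)
river: ρ → (2,6,-5)
closes: descent 1, river 6
min |a| on river = 1

1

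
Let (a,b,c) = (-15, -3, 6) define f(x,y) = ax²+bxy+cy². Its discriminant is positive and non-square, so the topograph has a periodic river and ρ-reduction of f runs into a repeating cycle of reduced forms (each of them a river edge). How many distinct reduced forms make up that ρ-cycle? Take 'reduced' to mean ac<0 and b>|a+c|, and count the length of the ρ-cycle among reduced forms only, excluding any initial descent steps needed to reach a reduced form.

D = 369, ⌊√D⌋ = 19
descent: ρ → (6,15,-6)  [lands on river]
river: ρ → (-6,9,12)
river: ρ → (12,15,-3)
river: ρ → (-3,15,12)
river: ρ → (12,9,-6)
river: ρ → (-6,15,6)
river: ρ → (6,9,-12)
river: ρ → (-12,15,3)
river: ρ → (3,15,-12)
river: ρ → (-12,9,6)
ρ-cycle length = 10 (tail of 1 descent step not counted)

10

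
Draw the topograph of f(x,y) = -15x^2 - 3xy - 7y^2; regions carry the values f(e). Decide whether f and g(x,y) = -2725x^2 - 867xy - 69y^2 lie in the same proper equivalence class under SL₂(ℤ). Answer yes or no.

D₁ = -411, D₂ = -411
f is negative-definite; reduce −f:
−f: flip: (15,3,7)→(7,-3,15)
−f: reduced (well bottom): (7,-3,15) with a≤c, −a<b≤a
flip sign back: reduced form of f is (-7,3,-15)
g is negative-definite; reduce −g:
−g: flip: (2725,867,69)→(69,-867,2725)
−g: translate: b→-39 (≡-867 mod 138), so (69,-867,2725)→(69,-39,7)
−g: flip: (69,-39,7)→(7,39,69)
−g: translate: b→-3 (≡39 mod 14), so (7,39,69)→(7,-3,15)
−g: reduced (well bottom): (7,-3,15) with a≤c, −a<b≤a
flip sign back: reduced form of g is (-7,3,-15)
reduced forms (-7, 3, -15) vs (-7, 3, -15) ⇒ equivalent

yes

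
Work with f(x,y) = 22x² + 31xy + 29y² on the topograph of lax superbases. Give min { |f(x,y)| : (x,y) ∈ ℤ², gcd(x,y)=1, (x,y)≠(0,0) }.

translate: b→-13 (≡31 mod 44), so (22,31,29)→(22,-13,20)
flip: (22,-13,20)→(20,13,22)
reduced (well bottom): (20,13,22) with a≤c, −a<b≤a
well minimum = a = 20

20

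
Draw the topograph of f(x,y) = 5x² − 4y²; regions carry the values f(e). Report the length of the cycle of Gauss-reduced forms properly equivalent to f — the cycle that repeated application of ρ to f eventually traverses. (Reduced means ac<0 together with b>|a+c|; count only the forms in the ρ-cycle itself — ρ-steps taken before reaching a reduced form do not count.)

D = 80, ⌊√D⌋ = 8
descent: ρ → (-4,8,1)  [lands on river]
river: ρ → (1,8,-4)
ρ-cycle length = 2 (tail of 1 descent step not counted)

2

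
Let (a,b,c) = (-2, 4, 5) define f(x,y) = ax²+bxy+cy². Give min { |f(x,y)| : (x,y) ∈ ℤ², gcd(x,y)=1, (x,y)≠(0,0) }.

river: ρ → (5,6,-1)
river: ρ → (-1,6,5)
river: ρ → (5,4,-2)
river: ρ → (-2,4,5)
closes: descent 0, river 4
min |a| on river = 1

1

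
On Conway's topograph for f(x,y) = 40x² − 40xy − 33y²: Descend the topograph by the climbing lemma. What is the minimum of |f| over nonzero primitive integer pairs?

descent: ρ → (-33,40,40)  [lands on river]
river: ρ → (40,40,-33)
river: ρ → (-33,26,47)
river: ρ → (47,68,-12)
river: ρ → (-12,76,23)
river: ρ → (23,62,-33)
river: ρ → (-33,70,15)
river: ρ → (15,80,-8)
river: ρ → (-8,80,15)
river: ρ → (15,70,-33)
river: ρ → (-33,62,23)
river: ρ → (23,76,-12)
river: ρ → (-12,68,47)
river: ρ → (47,26,-33)
closes: descent 1, river 14
min |a| on river = 8

8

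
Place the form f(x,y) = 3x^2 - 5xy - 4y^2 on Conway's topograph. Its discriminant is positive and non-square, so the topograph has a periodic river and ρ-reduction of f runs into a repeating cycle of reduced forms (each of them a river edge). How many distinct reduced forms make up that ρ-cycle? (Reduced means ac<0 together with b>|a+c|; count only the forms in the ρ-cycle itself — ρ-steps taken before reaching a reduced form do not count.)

D = 73, ⌊√D⌋ = 8
descent: ρ → (-4,5,3)  [lands on river]
river: ρ → (3,7,-2)
river: ρ → (-2,5,6)
river: ρ → (6,7,-1)
river: ρ → (-1,7,6)
river: ρ → (6,5,-2)
river: ρ → (-2,7,3)
river: ρ → (3,5,-4)
river: ρ → (-4,3,4)
river: ρ → (4,5,-3)
river: ρ → (-3,7,2)
river: ρ → (2,5,-6)
river: ρ → (-6,7,1)
river: ρ → (1,7,-6)
river: ρ → (-6,5,2)
river: ρ → (2,7,-3)
river: ρ → (-3,5,4)
river: ρ → (4,3,-4)
ρ-cycle length = 18 (tail of 1 descent step not counted)

18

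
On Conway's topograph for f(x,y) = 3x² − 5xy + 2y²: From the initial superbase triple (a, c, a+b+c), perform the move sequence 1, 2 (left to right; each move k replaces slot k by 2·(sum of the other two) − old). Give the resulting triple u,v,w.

start (3,2,0) = (f(1,0),f(0,1),f(1,1))
replace slot 1: 2·(2+0) − 3 = 1 → (1,2,0)
replace slot 2: 2·(1+0) − 2 = 0 → (1,0,0)

1,0,0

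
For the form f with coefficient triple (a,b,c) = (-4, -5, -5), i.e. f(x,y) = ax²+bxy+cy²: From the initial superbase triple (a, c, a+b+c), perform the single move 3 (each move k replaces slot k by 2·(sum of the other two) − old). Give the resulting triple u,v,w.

start (-4,-5,-14) = (f(1,0),f(0,1),f(1,1))
replace slot 3: 2·((-4)+(-5)) − (-14) = -4 → (-4,-5,-4)

-4,-5,-4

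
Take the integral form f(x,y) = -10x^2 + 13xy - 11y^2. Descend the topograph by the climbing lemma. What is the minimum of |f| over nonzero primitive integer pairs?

translate: b→7 (≡-13 mod 20), so (10,-13,11)→(10,7,8)
flip: (10,7,8)→(8,-7,10)
reduced (well bottom): (8,-7,10) with a≤c, −a<b≤a
well minimum |f| = |-8| = 8 (negative-definite)

8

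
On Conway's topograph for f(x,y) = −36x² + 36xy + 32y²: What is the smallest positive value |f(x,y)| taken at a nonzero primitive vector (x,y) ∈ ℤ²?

river: ρ → (32,28,-40)
river: ρ → (-40,52,20)
river: ρ → (20,68,-16)
river: ρ → (-16,60,36)
river: ρ → (36,12,-40)
river: ρ → (-40,68,8)
river: ρ → (8,76,-4)
river: ρ → (-4,76,8)
river: ρ → (8,68,-40)
river: ρ → (-40,12,36)
river: ρ → (36,60,-16)
river: ρ → (-16,68,20)
river: ρ → (20,52,-40)
river: ρ → (-40,28,32)
river: ρ → (32,36,-36)
river: ρ → (-36,36,32)
closes: descent 0, river 16
min |a| on river = 4

4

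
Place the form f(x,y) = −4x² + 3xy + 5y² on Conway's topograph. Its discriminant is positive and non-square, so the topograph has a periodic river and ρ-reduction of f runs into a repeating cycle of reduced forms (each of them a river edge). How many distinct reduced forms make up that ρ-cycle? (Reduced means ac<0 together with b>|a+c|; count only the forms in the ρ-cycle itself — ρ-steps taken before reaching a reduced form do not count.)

D = 89, ⌊√D⌋ = 9
river: ρ → (5,7,-2)
river: ρ → (-2,9,1)
river: ρ → (1,9,-2)
river: ρ → (-2,7,5)
river: ρ → (5,3,-4)
river: ρ → (-4,5,4)
river: ρ → (4,3,-5)
river: ρ → (-5,7,2)
river: ρ → (2,9,-1)
river: ρ → (-1,9,2)
river: ρ → (2,7,-5)
river: ρ → (-5,3,4)
river: ρ → (4,5,-4)
river: ρ → (-4,3,5)
ρ-cycle length = 14 (tail of 0 descent steps not counted)

14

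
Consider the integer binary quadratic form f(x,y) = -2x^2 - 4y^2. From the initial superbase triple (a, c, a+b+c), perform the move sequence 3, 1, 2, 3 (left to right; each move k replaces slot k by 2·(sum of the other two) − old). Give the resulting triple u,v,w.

start (-2,-4,-6) = (f(1,0),f(0,1),f(1,1))
replace slot 3: 2·((-2)+(-4)) − (-6) = -6 → (-2,-4,-6)
replace slot 1: 2·((-4)+(-6)) − (-2) = -18 → (-18,-4,-6)
replace slot 2: 2·((-18)+(-6)) − (-4) = -44 → (-18,-44,-6)
replace slot 3: 2·((-18)+(-44)) − (-6) = -118 → (-18,-44,-118)

-18,-44,-118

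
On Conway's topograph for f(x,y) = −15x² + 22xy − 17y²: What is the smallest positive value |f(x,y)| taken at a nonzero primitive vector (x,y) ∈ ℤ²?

translate: b→8 (≡-22 mod 30), so (15,-22,17)→(15,8,10)
flip: (15,8,10)→(10,-8,15)
reduced (well bottom): (10,-8,15) with a≤c, −a<b≤a
well minimum |f| = |-10| = 10 (negative-definite)

10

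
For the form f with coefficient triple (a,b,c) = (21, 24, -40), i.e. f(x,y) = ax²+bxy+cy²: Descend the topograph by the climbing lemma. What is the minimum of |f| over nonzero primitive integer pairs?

river: ρ → (-40,56,5)
river: ρ → (5,54,-51)
river: ρ → (-51,48,8)
river: ρ → (8,48,-51)
river: ρ → (-51,54,5)
river: ρ → (5,56,-40)
river: ρ → (-40,24,21)
river: ρ → (21,60,-4)
river: ρ → (-4,60,21)
river: ρ → (21,24,-40)
closes: descent 0, river 10
min |a| on river = 4

4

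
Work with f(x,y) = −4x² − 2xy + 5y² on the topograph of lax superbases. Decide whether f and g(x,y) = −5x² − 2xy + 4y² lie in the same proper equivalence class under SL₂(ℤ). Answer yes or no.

D₁ = 84, D₂ = 84
river cycle of f (length 6): (5, 2, -4), (-4, 6, 3), (3, 6, -4), (-4, 2, 5), (5, 8, -1), (-1, 8, 5)
river cycle of g (length 6): (4, 2, -5), (-5, 8, 1), (1, 8, -5), (-5, 2, 4), (4, 6, -3), (-3, 6, 4)
cycles differ ⇒ inequivalent

no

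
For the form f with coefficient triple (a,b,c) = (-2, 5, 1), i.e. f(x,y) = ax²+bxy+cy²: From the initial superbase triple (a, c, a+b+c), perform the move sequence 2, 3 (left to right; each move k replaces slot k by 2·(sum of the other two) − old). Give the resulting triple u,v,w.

start (-2,1,4) = (f(1,0),f(0,1),f(1,1))
replace slot 2: 2·((-2)+4) − 1 = 3 → (-2,3,4)
replace slot 3: 2·((-2)+3) − 4 = -2 → (-2,3,-2)

-2,3,-2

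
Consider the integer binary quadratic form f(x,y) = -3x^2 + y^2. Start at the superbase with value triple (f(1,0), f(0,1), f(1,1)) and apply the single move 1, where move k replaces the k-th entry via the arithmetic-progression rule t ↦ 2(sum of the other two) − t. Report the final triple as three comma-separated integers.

start (-3,1,-2) = (f(1,0),f(0,1),f(1,1))
replace slot 1: 2·(1+(-2)) − (-3) = 1 → (1,1,-2)

1,1,-2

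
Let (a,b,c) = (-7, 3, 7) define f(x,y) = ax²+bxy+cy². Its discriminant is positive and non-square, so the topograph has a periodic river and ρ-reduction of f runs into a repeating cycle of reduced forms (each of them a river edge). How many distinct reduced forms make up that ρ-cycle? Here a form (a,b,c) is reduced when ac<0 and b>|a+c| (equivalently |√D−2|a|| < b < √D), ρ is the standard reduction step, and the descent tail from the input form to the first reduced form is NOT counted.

D = 205, ⌊√D⌋ = 14
river: ρ → (7,11,-3)
river: ρ → (-3,13,3)
river: ρ → (3,11,-7)
river: ρ → (-7,3,7)
ρ-cycle length = 4 (tail of 0 descent steps not counted)

4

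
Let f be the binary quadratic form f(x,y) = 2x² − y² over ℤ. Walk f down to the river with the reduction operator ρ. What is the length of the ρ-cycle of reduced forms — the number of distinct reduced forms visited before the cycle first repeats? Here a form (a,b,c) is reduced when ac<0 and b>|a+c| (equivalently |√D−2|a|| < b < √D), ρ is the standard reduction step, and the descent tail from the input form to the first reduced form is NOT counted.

D = 8, ⌊√D⌋ = 2
descent: ρ → (-1,2,1)  [lands on river]
river: ρ → (1,2,-1)
ρ-cycle length = 2 (tail of 1 descent step not counted)

2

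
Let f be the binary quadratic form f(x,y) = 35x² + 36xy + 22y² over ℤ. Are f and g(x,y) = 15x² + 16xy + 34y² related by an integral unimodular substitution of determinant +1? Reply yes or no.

D₁ = -1784, D₂ = -1784
f: translate: b→-34 (≡36 mod 70), so (35,36,22)→(35,-34,21)
f: flip: (35,-34,21)→(21,34,35)
f: translate: b→-8 (≡34 mod 42), so (21,34,35)→(21,-8,22)
f: reduced (well bottom): (21,-8,22) with a≤c, −a<b≤a
g: translate: b→-14 (≡16 mod 30), so (15,16,34)→(15,-14,33)
g: reduced (well bottom): (15,-14,33) with a≤c, −a<b≤a
reduced forms (21, -8, 22) vs (15, -14, 33) ⇒ inequivalent

no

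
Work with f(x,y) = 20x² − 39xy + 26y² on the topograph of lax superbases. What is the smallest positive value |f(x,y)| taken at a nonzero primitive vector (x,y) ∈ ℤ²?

translate: b→1 (≡-39 mod 40), so (20,-39,26)→(20,1,7)
flip: (20,1,7)→(7,-1,20)
reduced (well bottom): (7,-1,20) with a≤c, −a<b≤a
well minimum = a = 7

7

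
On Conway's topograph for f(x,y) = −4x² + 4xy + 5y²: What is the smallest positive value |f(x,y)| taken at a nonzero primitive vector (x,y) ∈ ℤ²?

river: ρ → (5,6,-3)
river: ρ → (-3,6,5)
river: ρ → (5,4,-4)
river: ρ → (-4,4,5)
closes: descent 0, river 4
min |a| on river = 3

3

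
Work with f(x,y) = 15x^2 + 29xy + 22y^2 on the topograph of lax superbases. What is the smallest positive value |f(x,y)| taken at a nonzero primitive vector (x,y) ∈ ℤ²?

translate: b→-1 (≡29 mod 30), so (15,29,22)→(15,-1,8)
flip: (15,-1,8)→(8,1,15)
reduced (well bottom): (8,1,15) with a≤c, −a<b≤a
well minimum = a = 8

8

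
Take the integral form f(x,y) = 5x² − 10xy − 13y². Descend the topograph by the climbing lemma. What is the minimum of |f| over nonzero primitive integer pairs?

descent: ρ → (-13,10,5)  [lands on river]
river: ρ → (5,10,-13)
river: ρ → (-13,16,2)
river: ρ → (2,16,-13)
closes: descent 1, river 4
min |a| on river = 2

2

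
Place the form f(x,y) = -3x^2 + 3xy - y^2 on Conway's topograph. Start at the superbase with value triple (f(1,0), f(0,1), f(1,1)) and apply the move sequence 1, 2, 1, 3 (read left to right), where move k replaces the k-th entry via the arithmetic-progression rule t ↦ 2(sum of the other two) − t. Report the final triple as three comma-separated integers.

start (-3,-1,-1) = (f(1,0),f(0,1),f(1,1))
replace slot 1: 2·((-1)+(-1)) − (-3) = -1 → (-1,-1,-1)
replace slot 2: 2·((-1)+(-1)) − (-1) = -3 → (-1,-3,-1)
replace slot 1: 2·((-3)+(-1)) − (-1) = -7 → (-7,-3,-1)
replace slot 3: 2·((-7)+(-3)) − (-1) = -19 → (-7,-3,-19)

-7,-3,-19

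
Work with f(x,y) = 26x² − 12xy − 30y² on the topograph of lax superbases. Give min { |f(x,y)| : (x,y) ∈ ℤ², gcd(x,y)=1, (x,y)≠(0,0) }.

descent: ρ → (-30,12,26)  [lands on river]
river: ρ → (26,40,-16)
river: ρ → (-16,56,2)
river: ρ → (2,56,-16)
river: ρ → (-16,40,26)
river: ρ → (26,12,-30)
river: ρ → (-30,48,8)
river: ρ → (8,48,-30)
closes: descent 1, river 8
min |a| on river = 2

2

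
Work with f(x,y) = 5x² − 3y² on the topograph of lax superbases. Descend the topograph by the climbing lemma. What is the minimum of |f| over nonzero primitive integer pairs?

descent: ρ → (-3,6,2)  [lands on river]
river: ρ → (2,6,-3)
closes: descent 1, river 2
min |a| on river = 2

2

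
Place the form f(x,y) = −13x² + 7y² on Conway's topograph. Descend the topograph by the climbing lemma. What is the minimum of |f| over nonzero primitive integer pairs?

descent: ρ → (7,14,-6)  [lands on river]
river: ρ → (-6,10,11)
river: ρ → (11,12,-5)
river: ρ → (-5,18,2)
river: ρ → (2,18,-5)
river: ρ → (-5,12,11)
river: ρ → (11,10,-6)
river: ρ → (-6,14,7)
closes: descent 1, river 8
min |a| on river = 2

2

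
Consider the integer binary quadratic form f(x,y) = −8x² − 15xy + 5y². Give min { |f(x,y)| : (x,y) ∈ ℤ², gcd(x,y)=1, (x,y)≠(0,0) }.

descent: ρ → (5,15,-8)  [lands on river]
river: ρ → (-8,17,3)
river: ρ → (3,19,-2)
river: ρ → (-2,17,12)
river: ρ → (12,7,-7)
river: ρ → (-7,7,12)
river: ρ → (12,17,-2)
river: ρ → (-2,19,3)
river: ρ → (3,17,-8)
river: ρ → (-8,15,5)
closes: descent 1, river 10
min |a| on river = 2

2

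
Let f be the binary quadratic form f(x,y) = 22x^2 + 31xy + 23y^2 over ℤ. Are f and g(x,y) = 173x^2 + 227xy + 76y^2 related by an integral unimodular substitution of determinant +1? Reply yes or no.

D₁ = -1063, D₂ = -1063
f: translate: b→-13 (≡31 mod 44), so (22,31,23)→(22,-13,14)
f: flip: (22,-13,14)→(14,13,22)
f: reduced (well bottom): (14,13,22) with a≤c, −a<b≤a
g: translate: b→-119 (≡227 mod 346), so (173,227,76)→(173,-119,22)
g: flip: (173,-119,22)→(22,119,173)
g: translate: b→-13 (≡119 mod 44), so (22,119,173)→(22,-13,14)
g: flip: (22,-13,14)→(14,13,22)
g: reduced (well bottom): (14,13,22) with a≤c, −a<b≤a
reduced forms (14, 13, 22) vs (14, 13, 22) ⇒ equivalent

yes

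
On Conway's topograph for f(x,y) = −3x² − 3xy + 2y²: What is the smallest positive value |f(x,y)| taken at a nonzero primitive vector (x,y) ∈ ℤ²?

descent: ρ → (2,3,-3)  [lands on river]
river: ρ → (-3,3,2)
river: ρ → (2,5,-1)
river: ρ → (-1,5,2)
closes: descent 1, river 4
min |a| on river = 1

1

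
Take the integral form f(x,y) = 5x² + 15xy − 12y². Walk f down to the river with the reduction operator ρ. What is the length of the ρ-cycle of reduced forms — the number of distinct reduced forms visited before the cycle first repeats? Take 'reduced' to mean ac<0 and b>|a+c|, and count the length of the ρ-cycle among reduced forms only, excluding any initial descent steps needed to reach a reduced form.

D = 465, ⌊√D⌋ = 21
river: ρ → (-12,9,8)
river: ρ → (8,7,-13)
river: ρ → (-13,19,2)
river: ρ → (2,21,-3)
river: ρ → (-3,21,2)
river: ρ → (2,19,-13)
river: ρ → (-13,7,8)
river: ρ → (8,9,-12)
river: ρ → (-12,15,5)
river: ρ → (5,15,-12)
ρ-cycle length = 10 (tail of 0 descent steps not counted)

10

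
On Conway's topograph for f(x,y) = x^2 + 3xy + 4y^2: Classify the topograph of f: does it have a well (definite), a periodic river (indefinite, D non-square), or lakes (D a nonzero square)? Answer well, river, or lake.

D = b²−4ac = 3² − 4·1·4 = -7
D < 0 ⇒ definite ⇒ every region one sign ⇒ single well

well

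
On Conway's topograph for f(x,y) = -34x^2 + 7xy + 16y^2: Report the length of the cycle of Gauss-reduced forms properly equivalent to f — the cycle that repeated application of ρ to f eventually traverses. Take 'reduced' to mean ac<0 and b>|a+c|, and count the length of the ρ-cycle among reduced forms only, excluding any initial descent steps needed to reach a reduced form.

D = 2225, ⌊√D⌋ = 47
descent: ρ → (16,25,-25)  [lands on river]
river: ρ → (-25,25,16)
river: ρ → (16,39,-11)
river: ρ → (-11,27,34)
river: ρ → (34,41,-4)
river: ρ → (-4,47,1)
river: ρ → (1,47,-4)
river: ρ → (-4,41,34)
river: ρ → (34,27,-11)
river: ρ → (-11,39,16)
ρ-cycle length = 10 (tail of 1 descent step not counted)

10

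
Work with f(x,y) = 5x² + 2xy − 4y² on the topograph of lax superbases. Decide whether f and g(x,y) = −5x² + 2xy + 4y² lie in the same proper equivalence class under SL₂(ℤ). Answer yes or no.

D₁ = 84, D₂ = 84
river cycle of f (length 6): (-4, 6, 3), (3, 6, -4), (-4, 2, 5), (5, 8, -1), (-1, 8, 5), (5, 2, -4)
river cycle of g (length 6): (4, 6, -3), (-3, 6, 4), (4, 2, -5), (-5, 8, 1), (1, 8, -5), (-5, 2, 4)
cycles differ ⇒ inequivalent

no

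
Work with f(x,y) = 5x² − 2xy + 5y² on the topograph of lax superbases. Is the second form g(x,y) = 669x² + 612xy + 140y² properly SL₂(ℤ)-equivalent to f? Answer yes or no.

D₁ = -96, D₂ = -96
f: flip: (5,-2,5)→(5,2,5)
f: reduced (well bottom): (5,2,5) with a≤c, −a<b≤a
g: flip: (669,612,140)→(140,-612,669)
g: translate: b→-52 (≡-612 mod 280), so (140,-612,669)→(140,-52,5)
g: flip: (140,-52,5)→(5,52,140)
g: translate: b→2 (≡52 mod 10), so (5,52,140)→(5,2,5)
g: reduced (well bottom): (5,2,5) with a≤c, −a<b≤a
reduced forms (5, 2, 5) vs (5, 2, 5) ⇒ equivalent

yes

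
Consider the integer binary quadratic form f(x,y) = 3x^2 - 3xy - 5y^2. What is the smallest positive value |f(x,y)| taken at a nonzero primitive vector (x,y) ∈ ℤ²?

descent: ρ → (-5,3,3)  [lands on river]
river: ρ → (3,3,-5)
river: ρ → (-5,7,1)
river: ρ → (1,7,-5)
closes: descent 1, river 4
min |a| on river = 1

1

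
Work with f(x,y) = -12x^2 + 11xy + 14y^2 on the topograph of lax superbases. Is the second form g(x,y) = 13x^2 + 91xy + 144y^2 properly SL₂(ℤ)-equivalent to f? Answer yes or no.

D₁ = 793, D₂ = 793
river cycle of f (length 12): (14, 17, -9), (-9, 19, 12), (12, 5, -16), (-16, 27, 1), (1, 27, -16), (-16, 5, 12), (12, 19, -9), (-9, 17, 14), (14, 11, -12), (-12, 13, 13), … (2 more)
river cycle of g (length 12): (13, 13, -12), (-12, 11, 14), (14, 17, -9), (-9, 19, 12), (12, 5, -16), (-16, 27, 1), (1, 27, -16), (-16, 5, 12), (12, 19, -9), (-9, 17, 14), … (2 more)
cycles coincide ⇒ equivalent

yes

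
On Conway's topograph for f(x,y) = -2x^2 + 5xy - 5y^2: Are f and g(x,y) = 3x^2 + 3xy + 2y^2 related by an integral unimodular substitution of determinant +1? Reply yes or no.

D₁ = -15, D₂ = -15
f is negative-definite; reduce −f:
−f: translate: b→-1 (≡-5 mod 4), so (2,-5,5)→(2,-1,2)
−f: flip: (2,-1,2)→(2,1,2)
−f: reduced (well bottom): (2,1,2) with a≤c, −a<b≤a
flip sign back: reduced form of f is (-2,-1,-2)
g: flip: (3,3,2)→(2,-3,3)
g: translate: b→1 (≡-3 mod 4), so (2,-3,3)→(2,1,2)
g: reduced (well bottom): (2,1,2) with a≤c, −a<b≤a
reduced forms (-2, -1, -2) vs (2, 1, 2) ⇒ inequivalent

no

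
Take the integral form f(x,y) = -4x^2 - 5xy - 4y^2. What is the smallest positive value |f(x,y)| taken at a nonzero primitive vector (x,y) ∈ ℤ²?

translate: b→-3 (≡5 mod 8), so (4,5,4)→(4,-3,3)
flip: (4,-3,3)→(3,3,4)
reduced (well bottom): (3,3,4) with a≤c, −a<b≤a
well minimum |f| = |-3| = 3 (negative-definite)

3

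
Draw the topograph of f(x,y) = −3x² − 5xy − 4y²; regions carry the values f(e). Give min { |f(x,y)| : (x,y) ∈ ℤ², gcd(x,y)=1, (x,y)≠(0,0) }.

translate: b→-1 (≡5 mod 6), so (3,5,4)→(3,-1,2)
flip: (3,-1,2)→(2,1,3)
reduced (well bottom): (2,1,3) with a≤c, −a<b≤a
well minimum |f| = |-2| = 2 (negative-definite)

2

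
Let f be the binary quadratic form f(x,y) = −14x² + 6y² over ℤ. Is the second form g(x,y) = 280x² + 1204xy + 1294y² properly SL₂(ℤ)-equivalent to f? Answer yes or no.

D₁ = 336, D₂ = 336
river cycle of f (length 6): (6, 12, -8), (-8, 4, 10), (10, 16, -2), (-2, 16, 10), (10, 4, -8), (-8, 12, 6)
river cycle of g (length 6): (6, 12, -8), (-8, 4, 10), (10, 16, -2), (-2, 16, 10), (10, 4, -8), (-8, 12, 6)
cycles coincide ⇒ equivalent

yes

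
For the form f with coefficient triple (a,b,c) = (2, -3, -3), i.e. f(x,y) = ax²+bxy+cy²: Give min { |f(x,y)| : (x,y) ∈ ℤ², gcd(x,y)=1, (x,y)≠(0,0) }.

descent: ρ → (-3,3,2)  [lands on river]
river: ρ → (2,5,-1)
river: ρ → (-1,5,2)
river: ρ → (2,3,-3)
closes: descent 1, river 4
min |a| on river = 1

1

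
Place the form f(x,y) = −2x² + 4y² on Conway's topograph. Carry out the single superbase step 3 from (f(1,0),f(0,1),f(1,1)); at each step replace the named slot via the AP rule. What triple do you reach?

start (-2,4,2) = (f(1,0),f(0,1),f(1,1))
replace slot 3: 2·((-2)+4) − 2 = 2 → (-2,4,2)

-2,4,2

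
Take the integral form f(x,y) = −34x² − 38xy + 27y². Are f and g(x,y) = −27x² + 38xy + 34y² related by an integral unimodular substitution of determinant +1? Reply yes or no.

D₁ = 5116, D₂ = 5116
river cycle of f (length 60): (27, 38, -34), (-34, 30, 31), (31, 32, -33), (-33, 34, 30), (30, 26, -37), (-37, 48, 19), (19, 66, -10), (-10, 54, 55), (55, 56, -9), (-9, 70, 6), … (50 more)
river cycle of g (length 60): (34, 30, -31), (-31, 32, 33), (33, 34, -30), (-30, 26, 37), (37, 48, -19), (-19, 66, 10), (10, 54, -55), (-55, 56, 9), (9, 70, -6), (-6, 62, 53), … (50 more)
cycles differ ⇒ inequivalent

no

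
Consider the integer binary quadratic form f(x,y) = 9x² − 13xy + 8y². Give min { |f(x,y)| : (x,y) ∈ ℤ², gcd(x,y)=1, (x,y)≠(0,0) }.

translate: b→5 (≡-13 mod 18), so (9,-13,8)→(9,5,4)
flip: (9,5,4)→(4,-5,9)
translate: b→3 (≡-5 mod 8), so (4,-5,9)→(4,3,8)
reduced (well bottom): (4,3,8) with a≤c, −a<b≤a
well minimum = a = 4

4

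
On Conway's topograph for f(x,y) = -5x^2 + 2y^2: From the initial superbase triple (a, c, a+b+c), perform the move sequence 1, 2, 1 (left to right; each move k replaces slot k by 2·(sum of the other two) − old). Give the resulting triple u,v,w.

start (-5,2,-3) = (f(1,0),f(0,1),f(1,1))
replace slot 1: 2·(2+(-3)) − (-5) = 3 → (3,2,-3)
replace slot 2: 2·(3+(-3)) − 2 = -2 → (3,-2,-3)
replace slot 1: 2·((-2)+(-3)) − 3 = -13 → (-13,-2,-3)

-13,-2,-3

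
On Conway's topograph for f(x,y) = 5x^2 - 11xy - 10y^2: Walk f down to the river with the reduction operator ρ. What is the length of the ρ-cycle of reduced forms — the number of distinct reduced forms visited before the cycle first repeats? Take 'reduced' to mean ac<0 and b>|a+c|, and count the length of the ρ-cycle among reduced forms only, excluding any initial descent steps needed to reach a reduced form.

D = 321, ⌊√D⌋ = 17
descent: ρ → (-10,11,5)  [lands on river]
river: ρ → (5,9,-12)
river: ρ → (-12,15,2)
river: ρ → (2,17,-4)
river: ρ → (-4,15,6)
river: ρ → (6,9,-10)
ρ-cycle length = 6 (tail of 1 descent step not counted)

6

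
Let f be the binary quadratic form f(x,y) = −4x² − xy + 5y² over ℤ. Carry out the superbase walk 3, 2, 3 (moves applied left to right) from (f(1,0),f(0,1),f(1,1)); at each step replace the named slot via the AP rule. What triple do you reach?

start (-4,5,0) = (f(1,0),f(0,1),f(1,1))
replace slot 3: 2·((-4)+5) − 0 = 2 → (-4,5,2)
replace slot 2: 2·((-4)+2) − 5 = -9 → (-4,-9,2)
replace slot 3: 2·((-4)+(-9)) − 2 = -28 → (-4,-9,-28)

-4,-9,-28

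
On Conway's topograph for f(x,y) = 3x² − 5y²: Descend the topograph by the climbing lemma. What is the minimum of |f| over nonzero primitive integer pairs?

descent: ρ → (-5,0,3)
descent: ρ → (3,6,-2)  [lands on river]
river: ρ → (-2,6,3)
closes: descent 2, river 2
min |a| on river = 2

2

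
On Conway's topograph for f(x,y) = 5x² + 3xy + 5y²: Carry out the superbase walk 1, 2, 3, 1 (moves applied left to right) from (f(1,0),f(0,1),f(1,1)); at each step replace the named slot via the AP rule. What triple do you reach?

start (5,5,13) = (f(1,0),f(0,1),f(1,1))
replace slot 1: 2·(5+13) − 5 = 31 → (31,5,13)
replace slot 2: 2·(31+13) − 5 = 83 → (31,83,13)
replace slot 3: 2·(31+83) − 13 = 215 → (31,83,215)
replace slot 1: 2·(83+215) − 31 = 565 → (565,83,215)

565,83,215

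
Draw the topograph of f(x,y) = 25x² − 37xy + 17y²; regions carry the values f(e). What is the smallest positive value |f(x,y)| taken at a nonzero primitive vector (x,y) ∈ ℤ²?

translate: b→13 (≡-37 mod 50), so (25,-37,17)→(25,13,5)
flip: (25,13,5)→(5,-13,25)
translate: b→-3 (≡-13 mod 10), so (5,-13,25)→(5,-3,17)
reduced (well bottom): (5,-3,17) with a≤c, −a<b≤a
well minimum = a = 5

5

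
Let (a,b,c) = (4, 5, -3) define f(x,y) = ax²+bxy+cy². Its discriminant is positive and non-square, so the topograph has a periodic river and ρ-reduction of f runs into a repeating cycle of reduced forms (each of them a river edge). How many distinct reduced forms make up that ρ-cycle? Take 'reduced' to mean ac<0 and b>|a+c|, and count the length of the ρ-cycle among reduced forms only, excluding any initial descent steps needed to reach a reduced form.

D = 73, ⌊√D⌋ = 8
river: ρ → (-3,7,2)
river: ρ → (2,5,-6)
river: ρ → (-6,7,1)
river: ρ → (1,7,-6)
river: ρ → (-6,5,2)
river: ρ → (2,7,-3)
river: ρ → (-3,5,4)
river: ρ → (4,3,-4)
river: ρ → (-4,5,3)
river: ρ → (3,7,-2)
river: ρ → (-2,5,6)
river: ρ → (6,7,-1)
river: ρ → (-1,7,6)
river: ρ → (6,5,-2)
river: ρ → (-2,7,3)
river: ρ → (3,5,-4)
river: ρ → (-4,3,4)
river: ρ → (4,5,-3)
ρ-cycle length = 18 (tail of 0 descent steps not counted)

18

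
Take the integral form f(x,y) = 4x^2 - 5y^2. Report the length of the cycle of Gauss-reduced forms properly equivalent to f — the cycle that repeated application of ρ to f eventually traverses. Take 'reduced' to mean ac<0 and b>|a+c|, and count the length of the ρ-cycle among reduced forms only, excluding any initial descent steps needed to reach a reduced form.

D = 80, ⌊√D⌋ = 8
descent: ρ → (-5,0,4)
descent: ρ → (4,8,-1)  [lands on river]
river: ρ → (-1,8,4)
ρ-cycle length = 2 (tail of 2 descent steps not counted)

2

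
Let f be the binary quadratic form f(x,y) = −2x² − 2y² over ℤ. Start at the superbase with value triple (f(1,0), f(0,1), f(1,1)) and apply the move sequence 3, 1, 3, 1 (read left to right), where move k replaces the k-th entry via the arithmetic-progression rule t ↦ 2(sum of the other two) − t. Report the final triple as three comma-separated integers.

start (-2,-2,-4) = (f(1,0),f(0,1),f(1,1))
replace slot 3: 2·((-2)+(-2)) − (-4) = -4 → (-2,-2,-4)
replace slot 1: 2·((-2)+(-4)) − (-2) = -10 → (-10,-2,-4)
replace slot 3: 2·((-10)+(-2)) − (-4) = -20 → (-10,-2,-20)
replace slot 1: 2·((-2)+(-20)) − (-10) = -34 → (-34,-2,-20)

-34,-2,-20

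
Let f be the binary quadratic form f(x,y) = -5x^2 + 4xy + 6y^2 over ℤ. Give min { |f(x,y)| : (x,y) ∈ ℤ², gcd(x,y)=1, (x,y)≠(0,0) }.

river: ρ → (6,8,-3)
river: ρ → (-3,10,3)
river: ρ → (3,8,-6)
river: ρ → (-6,4,5)
river: ρ → (5,6,-5)
river: ρ → (-5,4,6)
closes: descent 0, river 6
min |a| on river = 3

3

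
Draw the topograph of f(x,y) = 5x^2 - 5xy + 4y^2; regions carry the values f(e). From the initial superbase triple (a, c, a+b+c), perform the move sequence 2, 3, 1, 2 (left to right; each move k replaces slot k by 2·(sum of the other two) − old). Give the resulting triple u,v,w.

start (5,4,4) = (f(1,0),f(0,1),f(1,1))
replace slot 2: 2·(5+4) − 4 = 14 → (5,14,4)
replace slot 3: 2·(5+14) − 4 = 34 → (5,14,34)
replace slot 1: 2·(14+34) − 5 = 91 → (91,14,34)
replace slot 2: 2·(91+34) − 14 = 236 → (91,236,34)

91,236,34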